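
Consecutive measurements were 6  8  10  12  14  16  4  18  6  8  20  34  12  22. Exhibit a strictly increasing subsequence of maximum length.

Patience tails give the LIS length; then backtrack through the dp parents:
6 → extends → [6]
8 → extends → [6, 8]
10 → extends → [6, 8, 10]
12 → extends → [6, 8, 10, 12]
14 → extends → [6, 8, 10, 12, 14]
16 → extends → [6, 8, 10, 12, 14, 16]
4 → replaces 6 → [4, 8, 10, 12, 14, 16]
18 → extends → [4, 8, 10, 12, 14, 16, 18]
6 → replaces 8 → [4, 6, 10, 12, 14, 16, 18]
8 → replaces 10 → [4, 6, 8, 12, 14, 16, 18]
20 → extends → [4, 6, 8, 12, 14, 16, 18, 20]
34 → extends → [4, 6, 8, 12, 14, 16, 18, 20, 34]
12 → already a tail → [4, 6, 8, 12, 14, 16, 18, 20, 34]
22 → replaces 34 → [4, 6, 8, 12, 14, 16, 18, 20, 22]
Length 9; one witness is 6, 8, 10, 12, 14, 16, 18, 20, 34.

6, 8, 10, 12, 14, 16, 18, 20, 34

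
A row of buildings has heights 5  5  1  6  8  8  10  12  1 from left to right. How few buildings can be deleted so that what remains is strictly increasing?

4

Fewest deletions = n − (longest strictly increasing subsequence).
Patience tails:
5 → extends → [5]
5 → already a tail → [5]
1 → replaces 5 → [1]
6 → extends → [1, 6]
8 → extends → [1, 6, 8]
8 → already a tail → [1, 6, 8]
10 → extends → [1, 6, 8, 10]
12 → extends → [1, 6, 8, 10, 12]
1 → already a tail → [1, 6, 8, 10, 12]
Longest strictly increasing subsequence has length 5, so deletions = 9 − 5 = 4.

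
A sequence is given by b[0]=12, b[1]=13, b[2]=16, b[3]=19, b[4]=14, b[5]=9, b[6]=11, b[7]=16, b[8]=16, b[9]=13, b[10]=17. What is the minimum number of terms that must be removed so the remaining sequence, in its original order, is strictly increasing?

Fewest deletions = n − (longest strictly increasing subsequence).
Patience tails:
12 → extends → [12]
13 → extends → [12, 13]
16 → extends → [12, 13, 16]
19 → extends → [12, 13, 16, 19]
14 → replaces 16 → [12, 13, 14, 19]
9 → replaces 12 → [9, 13, 14, 19]
11 → replaces 13 → [9, 11, 14, 19]
16 → replaces 19 → [9, 11, 14, 16]
16 → already a tail → [9, 11, 14, 16]
13 → replaces 14 → [9, 11, 13, 16]
17 → extends → [9, 11, 13, 16, 17]
Longest strictly increasing subsequence has length 5, so deletions = 11 − 5 = 6.

6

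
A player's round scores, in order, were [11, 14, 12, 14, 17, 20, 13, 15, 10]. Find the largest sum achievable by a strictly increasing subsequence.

74

Let S[i] be the best sum of a strictly increasing subsequence ending at i:
i:      1  2  3  4  5  6  7  8  9
a[i]:  11 14 12 14 17 20 13 15 10
S:     11 25 23 37 54 74 36 52 10
Maximum is 74 (e.g. 11 + 12 + 14 + 17 + 20).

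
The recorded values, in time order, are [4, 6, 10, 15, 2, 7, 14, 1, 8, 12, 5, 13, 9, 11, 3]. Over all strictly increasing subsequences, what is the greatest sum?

50

Let S[i] be the best sum of a strictly increasing subsequence ending at i:
i:      1  2  3  4  5  6  7  8  9 10 11 12 13 14 15
a[i]:   4  6 10 15  2  7 14  1  8 12  5 13  9 11  3
S:      4 10 20 35  2 17 34  1 25 37  9 50 34 45  5
Maximum is 50 (e.g. 4 + 6 + 7 + 8 + 12 + 13).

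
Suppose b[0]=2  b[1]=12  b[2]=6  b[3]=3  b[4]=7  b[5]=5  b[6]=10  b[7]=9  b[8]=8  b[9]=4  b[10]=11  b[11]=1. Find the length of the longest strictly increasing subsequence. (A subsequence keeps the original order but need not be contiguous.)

Let dp[i] be the length of the longest such subsequence ending at index i:
i:      0  1  2  3  4  5  6  7  8  9 10 11
b[i]:   2 12  6  3  7  5 10  9  8  4 11  1
dp:     1  2  2  2  3  3  4  4  4  3  5  1
Maximum dp value is 5.

5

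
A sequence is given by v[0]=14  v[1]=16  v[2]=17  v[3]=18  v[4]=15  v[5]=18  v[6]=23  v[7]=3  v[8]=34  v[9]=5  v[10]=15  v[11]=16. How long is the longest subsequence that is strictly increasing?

6

Track the smallest tail for each achievable length (strict):
14 → extends → [14]
16 → extends → [14, 16]
17 → extends → [14, 16, 17]
18 → extends → [14, 16, 17, 18]
15 → replaces 16 → [14, 15, 17, 18]
18 → already a tail → [14, 15, 17, 18]
23 → extends → [14, 15, 17, 18, 23]
3 → replaces 14 → [3, 15, 17, 18, 23]
34 → extends → [3, 15, 17, 18, 23, 34]
5 → replaces 15 → [3, 5, 17, 18, 23, 34]
15 → replaces 17 → [3, 5, 15, 18, 23, 34]
16 → replaces 18 → [3, 5, 15, 16, 23, 34]
Six tails, so the longest strictly increasing subsequence has length 6 (e.g. 14, 16, 17, 18, 23, 34).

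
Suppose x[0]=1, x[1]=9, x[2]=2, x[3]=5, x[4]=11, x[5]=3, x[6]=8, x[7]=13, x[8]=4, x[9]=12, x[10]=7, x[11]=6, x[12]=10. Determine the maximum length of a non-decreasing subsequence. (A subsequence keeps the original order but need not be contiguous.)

Let dp[i] be the length of the longest such subsequence ending at index i:
i:      0  1  2  3  4  5  6  7  8  9 10 11 12
x[i]:   1  9  2  5 11  3  8 13  4 12  7  6 10
dp:     1  2  2  3  4  3  4  5  4  5  5  5  6
Maximum dp value is 6.

6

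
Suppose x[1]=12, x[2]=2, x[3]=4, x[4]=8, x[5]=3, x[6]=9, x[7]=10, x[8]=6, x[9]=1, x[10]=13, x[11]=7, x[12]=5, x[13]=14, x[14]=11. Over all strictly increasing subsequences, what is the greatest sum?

Let S[i] be the best sum of a strictly increasing subsequence ending at i:
i:      1  2  3  4  5  6  7  8  9 10 11 12 13 14
x[i]:  12  2  4  8  3  9 10  6  1 13  7  5 14 11
S:     12  2  6 14  5 23 33 12  1 46 19 11 60 44
Maximum is 60 (e.g. 2 + 4 + 8 + 9 + 10 + 13 + 14).

60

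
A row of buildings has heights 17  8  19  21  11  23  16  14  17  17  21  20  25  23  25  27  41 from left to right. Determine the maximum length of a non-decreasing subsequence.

Let dp[i] be the length of the longest such subsequence ending at index i:
i:      1  2  3  4  5  6  7  8  9 10 11 12 13 14 15 16 17
a[i]:  17  8 19 21 11 23 16 14 17 17 21 20 25 23 25 27 41
dp:     1  1  2  3  2  4  3  3  4  5  6  6  7  7  8  9 10
Maximum dp value is 10.

10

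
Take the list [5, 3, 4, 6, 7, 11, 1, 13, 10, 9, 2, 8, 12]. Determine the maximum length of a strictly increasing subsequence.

6

Track the smallest tail for each achievable length (strict):
5 → extends → [5]
3 → replaces 5 → [3]
4 → extends → [3, 4]
6 → extends → [3, 4, 6]
7 → extends → [3, 4, 6, 7]
11 → extends → [3, 4, 6, 7, 11]
1 → replaces 3 → [1, 4, 6, 7, 11]
13 → extends → [1, 4, 6, 7, 11, 13]
10 → replaces 11 → [1, 4, 6, 7, 10, 13]
9 → replaces 10 → [1, 4, 6, 7, 9, 13]
2 → replaces 4 → [1, 2, 6, 7, 9, 13]
8 → replaces 9 → [1, 2, 6, 7, 8, 13]
12 → replaces 13 → [1, 2, 6, 7, 8, 12]
Six tails, so the longest strictly increasing subsequence has length 6 (e.g. 3, 4, 6, 7, 11, 13).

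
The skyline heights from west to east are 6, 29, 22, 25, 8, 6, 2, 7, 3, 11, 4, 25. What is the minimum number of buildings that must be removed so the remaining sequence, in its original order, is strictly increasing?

8

Fewest deletions = n − (longest strictly increasing subsequence).
Patience tails:
6 → extends → [6]
29 → extends → [6, 29]
22 → replaces 29 → [6, 22]
25 → extends → [6, 22, 25]
8 → replaces 22 → [6, 8, 25]
6 → already a tail → [6, 8, 25]
2 → replaces 6 → [2, 8, 25]
7 → replaces 8 → [2, 7, 25]
3 → replaces 7 → [2, 3, 25]
11 → replaces 25 → [2, 3, 11]
4 → replaces 11 → [2, 3, 4]
25 → extends → [2, 3, 4, 25]
Longest strictly increasing subsequence has length 4, so deletions = 12 − 4 = 8.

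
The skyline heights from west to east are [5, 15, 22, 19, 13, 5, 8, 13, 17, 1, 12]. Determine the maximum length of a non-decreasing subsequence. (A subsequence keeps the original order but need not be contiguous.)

Let dp[i] be the length of the longest such subsequence ending at index i:
i:      1  2  3  4  5  6  7  8  9 10 11
a[i]:   5 15 22 19 13  5  8 13 17  1 12
dp:     1  2  3  3  2  2  3  4  5  1  4
Maximum dp value is 5.

5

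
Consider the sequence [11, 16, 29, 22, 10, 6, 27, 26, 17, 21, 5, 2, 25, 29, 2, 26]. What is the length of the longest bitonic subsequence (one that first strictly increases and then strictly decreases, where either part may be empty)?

inc[i] = longest strictly increasing subsequence ending at i; dec[i] = longest strictly decreasing subsequence starting at i:
i:      1  2  3  4  5  6  7  8  9 10 11 12 13 14 15 16
a[i]:  11 16 29 22 10  6 27 26 17 21  5  2 25 29  2 26
inc:    1  2  3  3  1  1  4  4  3  4  1  1  5  6  1  6
dec:    5  5  6  5  4  3  5  4  3  3  2  1  2  2  1  1
Best peak at i=3 (value 29): inc=3, dec=6, length 3+6−1 = 8.

8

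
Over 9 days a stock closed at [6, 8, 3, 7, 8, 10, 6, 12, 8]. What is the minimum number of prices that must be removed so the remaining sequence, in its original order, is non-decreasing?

Fewest deletions = n − (longest non-decreasing subsequence).
i:      1  2  3  4  5  6  7  8  9
a[i]:   6  8  3  7  8 10  6 12  8
dp:     1  2  1  2  3  4  2  5  4
max dp = 5, so deletions = 9 − 5 = 4.

4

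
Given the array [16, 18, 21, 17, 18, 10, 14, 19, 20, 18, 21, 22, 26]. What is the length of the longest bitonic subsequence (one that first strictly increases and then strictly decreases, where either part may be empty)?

8

inc[i] = longest strictly increasing subsequence ending at i; dec[i] = longest strictly decreasing subsequence starting at i:
i:      1  2  3  4  5  6  7  8  9 10 11 12 13
a[i]:  16 18 21 17 18 10 14 19 20 18 21 22 26
inc:    1  2  3  2  3  1  2  4  5  3  6  7  8
dec:    2  3  3  2  2  1  1  2  2  1  1  1  1
Best peak at i=13 (value 26): inc=8, dec=1, length 8+1−1 = 8.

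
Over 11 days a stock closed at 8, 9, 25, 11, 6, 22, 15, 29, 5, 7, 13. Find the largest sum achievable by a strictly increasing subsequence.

79

Let S[i] be the best sum of a strictly increasing subsequence ending at i:
i:      1  2  3  4  5  6  7  8  9 10 11
a[i]:   8  9 25 11  6 22 15 29  5  7 13
S:      8 17 42 28  6 50 43 79  5 13 41
Maximum is 79 (e.g. 8 + 9 + 11 + 22 + 29).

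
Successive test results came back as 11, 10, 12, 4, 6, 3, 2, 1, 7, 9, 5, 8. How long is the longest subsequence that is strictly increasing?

4

Let dp[i] be the length of the longest such subsequence ending at index i:
i:      1  2  3  4  5  6  7  8  9 10 11 12
a[i]:  11 10 12  4  6  3  2  1  7  9  5  8
dp:     1  1  2  1  2  1  1  1  3  4  2  4
Maximum dp value is 4.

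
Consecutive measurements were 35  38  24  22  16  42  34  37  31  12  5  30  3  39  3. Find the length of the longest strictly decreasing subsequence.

Let dp[i] be the longest strictly decreasing subsequence ending at i:
i:      1  2  3  4  5  6  7  8  9 10 11 12 13 14 15
a[i]:  35 38 24 22 16 42 34 37 31 12  5 30  3 39  3
dp:     1  1  2  3  4  1  2  2  3  5  6  4  7  2  7
Maximum is 7.

7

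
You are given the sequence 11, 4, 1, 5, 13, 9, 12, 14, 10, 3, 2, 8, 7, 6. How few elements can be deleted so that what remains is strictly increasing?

9

Fewest deletions = n − (longest strictly increasing subsequence).
Patience tails:
11 → extends → [11]
4 → replaces 11 → [4]
1 → replaces 4 → [1]
5 → extends → [1, 5]
13 → extends → [1, 5, 13]
9 → replaces 13 → [1, 5, 9]
12 → extends → [1, 5, 9, 12]
14 → extends → [1, 5, 9, 12, 14]
10 → replaces 12 → [1, 5, 9, 10, 14]
3 → replaces 5 → [1, 3, 9, 10, 14]
2 → replaces 3 → [1, 2, 9, 10, 14]
8 → replaces 9 → [1, 2, 8, 10, 14]
7 → replaces 8 → [1, 2, 7, 10, 14]
6 → replaces 7 → [1, 2, 6, 10, 14]
Longest strictly increasing subsequence has length 5, so deletions = 14 − 5 = 9.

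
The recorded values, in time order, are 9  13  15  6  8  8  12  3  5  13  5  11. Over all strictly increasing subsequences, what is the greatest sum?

39

Let S[i] be the best sum of a strictly increasing subsequence ending at i:
i:      1  2  3  4  5  6  7  8  9 10 11 12
a[i]:   9 13 15  6  8  8 12  3  5 13  5 11
S:      9 22 37  6 14 14 26  3  8 39  8 25
Maximum is 39 (e.g. 6 + 8 + 12 + 13).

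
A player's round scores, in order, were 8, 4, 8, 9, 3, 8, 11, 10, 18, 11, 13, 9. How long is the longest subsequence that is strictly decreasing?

3

Negate each value so 'decreasing' becomes 'increasing', then run patience tails on the negated sequence:
-8 → extends → [-8]
-4 → extends → [-8, -4]
-8 → already a tail → [-8, -4]
-9 → replaces -8 → [-9, -4]
-3 → extends → [-9, -4, -3]
-8 → replaces -4 → [-9, -8, -3]
-11 → replaces -9 → [-11, -8, -3]
-10 → replaces -8 → [-11, -10, -3]
-18 → replaces -11 → [-18, -10, -3]
-11 → replaces -10 → [-18, -11, -3]
-13 → replaces -11 → [-18, -13, -3]
-9 → replaces -3 → [-18, -13, -9]
Three tails, so the longest strictly decreasing subsequence of the original has length 3.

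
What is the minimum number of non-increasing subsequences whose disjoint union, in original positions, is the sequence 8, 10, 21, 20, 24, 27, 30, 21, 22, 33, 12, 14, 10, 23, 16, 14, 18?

The minimum number of non-increasing subsequences covering a sequence equals the length of its longest strictly increasing subsequence.
LIS length is 7 (e.g. 8, 10, 21, 24, 27, 30, 33), so 7 piles are needed.

7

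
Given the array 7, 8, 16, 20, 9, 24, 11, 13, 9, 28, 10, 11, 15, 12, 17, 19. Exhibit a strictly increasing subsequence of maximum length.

7, 8, 9, 11, 13, 15, 17, 19

Patience tails give the LIS length; then backtrack through the dp parents:
7 → extends → [7]
8 → extends → [7, 8]
16 → extends → [7, 8, 16]
20 → extends → [7, 8, 16, 20]
9 → replaces 16 → [7, 8, 9, 20]
24 → extends → [7, 8, 9, 20, 24]
11 → replaces 20 → [7, 8, 9, 11, 24]
13 → replaces 24 → [7, 8, 9, 11, 13]
9 → already a tail → [7, 8, 9, 11, 13]
28 → extends → [7, 8, 9, 11, 13, 28]
10 → replaces 11 → [7, 8, 9, 10, 13, 28]
11 → replaces 13 → [7, 8, 9, 10, 11, 28]
15 → replaces 28 → [7, 8, 9, 10, 11, 15]
12 → replaces 15 → [7, 8, 9, 10, 11, 12]
17 → extends → [7, 8, 9, 10, 11, 12, 17]
19 → extends → [7, 8, 9, 10, 11, 12, 17, 19]
Length 8; one witness is 7, 8, 9, 11, 13, 15, 17, 19.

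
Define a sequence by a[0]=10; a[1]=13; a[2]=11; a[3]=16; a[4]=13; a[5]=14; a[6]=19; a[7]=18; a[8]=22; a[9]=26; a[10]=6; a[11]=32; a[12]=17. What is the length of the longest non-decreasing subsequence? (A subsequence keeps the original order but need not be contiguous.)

8

Track the smallest tail for each achievable length (allowing ties):
10 → extends → [10]
13 → extends → [10, 13]
11 → replaces 13 → [10, 11]
16 → extends → [10, 11, 16]
13 → replaces 16 → [10, 11, 13]
14 → extends → [10, 11, 13, 14]
19 → extends → [10, 11, 13, 14, 19]
18 → replaces 19 → [10, 11, 13, 14, 18]
22 → extends → [10, 11, 13, 14, 18, 22]
26 → extends → [10, 11, 13, 14, 18, 22, 26]
6 → replaces 10 → [6, 11, 13, 14, 18, 22, 26]
32 → extends → [6, 11, 13, 14, 18, 22, 26, 32]
17 → replaces 18 → [6, 11, 13, 14, 17, 22, 26, 32]
Eight tails, so the longest non-decreasing subsequence has length 8 (e.g. 10, 13, 13, 14, 19, 22, 26, 32).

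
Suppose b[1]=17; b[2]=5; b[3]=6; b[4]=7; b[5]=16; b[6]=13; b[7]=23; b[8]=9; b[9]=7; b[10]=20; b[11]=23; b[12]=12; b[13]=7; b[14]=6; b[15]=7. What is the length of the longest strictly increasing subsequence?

6

Let dp[i] be the length of the longest such subsequence ending at index i:
i:      1  2  3  4  5  6  7  8  9 10 11 12 13 14 15
b[i]:  17  5  6  7 16 13 23  9  7 20 23 12  7  6  7
dp:     1  1  2  3  4  4  5  4  3  5  6  5  3  2  3
Maximum dp value is 6.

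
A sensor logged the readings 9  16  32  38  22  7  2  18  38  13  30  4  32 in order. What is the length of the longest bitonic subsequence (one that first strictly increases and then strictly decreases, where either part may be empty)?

8

inc[i] = longest strictly increasing subsequence ending at i; dec[i] = longest strictly decreasing subsequence starting at i:
i:      1  2  3  4  5  6  7  8  9 10 11 12 13
a[i]:   9 16 32 38 22  7  2 18 38 13 30  4 32
inc:    1  2  3  4  3  1  1  3  4  2  4  2  5
dec:    3  3  5  5  4  2  1  3  3  2  2  1  1
Best peak at i=4 (value 38): inc=4, dec=5, length 4+5−1 = 8.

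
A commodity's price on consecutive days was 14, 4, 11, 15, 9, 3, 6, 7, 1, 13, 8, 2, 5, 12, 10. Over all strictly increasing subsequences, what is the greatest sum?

37

Let S[i] be the best sum of a strictly increasing subsequence ending at i:
i:      1  2  3  4  5  6  7  8  9 10 11 12 13 14 15
a[i]:  14  4 11 15  9  3  6  7  1 13  8  2  5 12 10
S:     14  4 15 30 13  3 10 17  1 30 25  3  9 37 35
Maximum is 37 (e.g. 4 + 6 + 7 + 8 + 12).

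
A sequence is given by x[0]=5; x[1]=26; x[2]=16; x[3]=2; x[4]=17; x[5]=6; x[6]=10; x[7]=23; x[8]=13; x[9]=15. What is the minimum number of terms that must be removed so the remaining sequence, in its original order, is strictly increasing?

Fewest deletions = n − (longest strictly increasing subsequence).
Patience tails:
5 → extends → [5]
26 → extends → [5, 26]
16 → replaces 26 → [5, 16]
2 → replaces 5 → [2, 16]
17 → extends → [2, 16, 17]
6 → replaces 16 → [2, 6, 17]
10 → replaces 17 → [2, 6, 10]
23 → extends → [2, 6, 10, 23]
13 → replaces 23 → [2, 6, 10, 13]
15 → extends → [2, 6, 10, 13, 15]
Longest strictly increasing subsequence has length 5, so deletions = 10 − 5 = 5.

5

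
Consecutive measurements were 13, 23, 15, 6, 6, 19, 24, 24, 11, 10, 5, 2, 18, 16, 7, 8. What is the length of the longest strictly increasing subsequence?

4

Track the smallest tail for each achievable length (strict):
13 → extends → [13]
23 → extends → [13, 23]
15 → replaces 23 → [13, 15]
6 → replaces 13 → [6, 15]
6 → already a tail → [6, 15]
19 → extends → [6, 15, 19]
24 → extends → [6, 15, 19, 24]
24 → already a tail → [6, 15, 19, 24]
11 → replaces 15 → [6, 11, 19, 24]
10 → replaces 11 → [6, 10, 19, 24]
5 → replaces 6 → [5, 10, 19, 24]
2 → replaces 5 → [2, 10, 19, 24]
18 → replaces 19 → [2, 10, 18, 24]
16 → replaces 18 → [2, 10, 16, 24]
7 → replaces 10 → [2, 7, 16, 24]
8 → replaces 16 → [2, 7, 8, 24]
Four tails, so the longest strictly increasing subsequence has length 4 (e.g. 13, 15, 19, 24).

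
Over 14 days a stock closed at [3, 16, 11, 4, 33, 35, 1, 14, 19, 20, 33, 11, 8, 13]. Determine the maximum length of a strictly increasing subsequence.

6

Track the smallest tail for each achievable length (strict):
3 → extends → [3]
16 → extends → [3, 16]
11 → replaces 16 → [3, 11]
4 → replaces 11 → [3, 4]
33 → extends → [3, 4, 33]
35 → extends → [3, 4, 33, 35]
1 → replaces 3 → [1, 4, 33, 35]
14 → replaces 33 → [1, 4, 14, 35]
19 → replaces 35 → [1, 4, 14, 19]
20 → extends → [1, 4, 14, 19, 20]
33 → extends → [1, 4, 14, 19, 20, 33]
11 → replaces 14 → [1, 4, 11, 19, 20, 33]
8 → replaces 11 → [1, 4, 8, 19, 20, 33]
13 → replaces 19 → [1, 4, 8, 13, 20, 33]
Six tails, so the longest strictly increasing subsequence has length 6 (e.g. 3, 11, 14, 19, 20, 33).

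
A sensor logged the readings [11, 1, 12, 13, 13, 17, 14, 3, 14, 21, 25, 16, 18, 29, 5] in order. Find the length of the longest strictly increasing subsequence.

Track the smallest tail for each achievable length (strict):
11 → extends → [11]
1 → replaces 11 → [1]
12 → extends → [1, 12]
13 → extends → [1, 12, 13]
13 → already a tail → [1, 12, 13]
17 → extends → [1, 12, 13, 17]
14 → replaces 17 → [1, 12, 13, 14]
3 → replaces 12 → [1, 3, 13, 14]
14 → already a tail → [1, 3, 13, 14]
21 → extends → [1, 3, 13, 14, 21]
25 → extends → [1, 3, 13, 14, 21, 25]
16 → replaces 21 → [1, 3, 13, 14, 16, 25]
18 → replaces 25 → [1, 3, 13, 14, 16, 18]
29 → extends → [1, 3, 13, 14, 16, 18, 29]
5 → replaces 13 → [1, 3, 5, 14, 16, 18, 29]
Seven tails, so the longest strictly increasing subsequence has length 7 (e.g. 11, 12, 13, 17, 21, 25, 29).

7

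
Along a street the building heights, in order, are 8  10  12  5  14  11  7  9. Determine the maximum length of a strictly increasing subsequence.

4

Let dp[i] be the length of the longest such subsequence ending at index i:
i:      1  2  3  4  5  6  7  8
a[i]:   8 10 12  5 14 11  7  9
dp:     1  2  3  1  4  3  2  3
Maximum dp value is 4.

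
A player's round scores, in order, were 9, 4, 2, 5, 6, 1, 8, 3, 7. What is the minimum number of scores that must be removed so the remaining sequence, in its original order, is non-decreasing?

Fewest deletions = n − (longest non-decreasing subsequence).
i:     1 2 3 4 5 6 7 8 9
a[i]:  9 4 2 5 6 1 8 3 7
dp:    1 1 1 2 3 1 4 2 4
max dp = 4, so deletions = 9 − 4 = 5.

5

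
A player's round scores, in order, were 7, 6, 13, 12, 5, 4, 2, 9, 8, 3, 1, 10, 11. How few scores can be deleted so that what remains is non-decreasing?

Fewest deletions = n − (longest non-decreasing subsequence).
Patience tails:
7 → extends → [7]
6 → replaces 7 → [6]
13 → extends → [6, 13]
12 → replaces 13 → [6, 12]
5 → replaces 6 → [5, 12]
4 → replaces 5 → [4, 12]
2 → replaces 4 → [2, 12]
9 → replaces 12 → [2, 9]
8 → replaces 9 → [2, 8]
3 → replaces 8 → [2, 3]
1 → replaces 2 → [1, 3]
10 → extends → [1, 3, 10]
11 → extends → [1, 3, 10, 11]
Longest non-decreasing subsequence has length 4, so deletions = 13 − 4 = 9.

9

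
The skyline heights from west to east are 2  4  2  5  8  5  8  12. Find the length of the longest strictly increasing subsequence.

Let dp[i] be the length of the longest such subsequence ending at index i:
i:      1  2  3  4  5  6  7  8
a[i]:   2  4  2  5  8  5  8 12
dp:     1  2  1  3  4  3  4  5
Maximum dp value is 5.

5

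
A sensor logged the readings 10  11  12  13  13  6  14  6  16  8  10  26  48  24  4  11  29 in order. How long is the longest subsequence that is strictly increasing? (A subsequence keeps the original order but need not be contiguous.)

8

Let dp[i] be the length of the longest such subsequence ending at index i:
i:      1  2  3  4  5  6  7  8  9 10 11 12 13 14 15 16 17
a[i]:  10 11 12 13 13  6 14  6 16  8 10 26 48 24  4 11 29
dp:     1  2  3  4  4  1  5  1  6  2  3  7  8  7  1  4  8
Maximum dp value is 8.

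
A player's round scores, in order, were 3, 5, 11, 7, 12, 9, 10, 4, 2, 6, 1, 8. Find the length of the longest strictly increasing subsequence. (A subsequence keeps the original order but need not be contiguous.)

Track the smallest tail for each achievable length (strict):
3 → extends → [3]
5 → extends → [3, 5]
11 → extends → [3, 5, 11]
7 → replaces 11 → [3, 5, 7]
12 → extends → [3, 5, 7, 12]
9 → replaces 12 → [3, 5, 7, 9]
10 → extends → [3, 5, 7, 9, 10]
4 → replaces 5 → [3, 4, 7, 9, 10]
2 → replaces 3 → [2, 4, 7, 9, 10]
6 → replaces 7 → [2, 4, 6, 9, 10]
1 → replaces 2 → [1, 4, 6, 9, 10]
8 → replaces 9 → [1, 4, 6, 8, 10]
Five tails, so the longest strictly increasing subsequence has length 5 (e.g. 3, 5, 7, 9, 10).

5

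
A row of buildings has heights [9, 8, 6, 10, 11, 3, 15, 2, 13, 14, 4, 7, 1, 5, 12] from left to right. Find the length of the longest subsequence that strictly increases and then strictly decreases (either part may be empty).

7

inc[i] = longest strictly increasing subsequence ending at i; dec[i] = longest strictly decreasing subsequence starting at i:
i:      1  2  3  4  5  6  7  8  9 10 11 12 13 14 15
a[i]:   9  8  6 10 11  3 15  2 13 14  4  7  1  5 12
inc:    1  1  1  2  3  1  4  1  4  5  2  3  1  3  4
dec:    6  5  4  4  4  3  4  2  3  3  2  2  1  1  1
Best peak at i=7 (value 15): inc=4, dec=4, length 4+4−1 = 7.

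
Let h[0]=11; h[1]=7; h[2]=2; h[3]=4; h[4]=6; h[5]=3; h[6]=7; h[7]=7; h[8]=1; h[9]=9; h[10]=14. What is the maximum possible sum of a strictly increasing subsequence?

Let S[i] be the best sum of a strictly increasing subsequence ending at i:
i:      0  1  2  3  4  5  6  7  8  9 10
h[i]:  11  7  2  4  6  3  7  7  1  9 14
S:     11  7  2  6 12  5 19 19  1 28 42
Maximum is 42 (e.g. 2 + 4 + 6 + 7 + 9 + 14).

42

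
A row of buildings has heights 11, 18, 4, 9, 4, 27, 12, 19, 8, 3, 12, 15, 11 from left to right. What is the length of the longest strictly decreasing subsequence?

Negate each value so 'decreasing' becomes 'increasing', then run patience tails on the negated sequence:
-11 → extends → [-11]
-18 → replaces -11 → [-18]
-4 → extends → [-18, -4]
-9 → replaces -4 → [-18, -9]
-4 → extends → [-18, -9, -4]
-27 → replaces -18 → [-27, -9, -4]
-12 → replaces -9 → [-27, -12, -4]
-19 → replaces -12 → [-27, -19, -4]
-8 → replaces -4 → [-27, -19, -8]
-3 → extends → [-27, -19, -8, -3]
-12 → replaces -8 → [-27, -19, -12, -3]
-15 → replaces -12 → [-27, -19, -15, -3]
-11 → replaces -3 → [-27, -19, -15, -11]
Four tails, so the longest strictly decreasing subsequence of the original has length 4.

4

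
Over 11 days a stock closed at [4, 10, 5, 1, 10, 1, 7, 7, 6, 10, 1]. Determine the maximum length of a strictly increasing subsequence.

4

Track the smallest tail for each achievable length (strict):
4 → extends → [4]
10 → extends → [4, 10]
5 → replaces 10 → [4, 5]
1 → replaces 4 → [1, 5]
10 → extends → [1, 5, 10]
1 → already a tail → [1, 5, 10]
7 → replaces 10 → [1, 5, 7]
7 → already a tail → [1, 5, 7]
6 → replaces 7 → [1, 5, 6]
10 → extends → [1, 5, 6, 10]
1 → already a tail → [1, 5, 6, 10]
Four tails, so the longest strictly increasing subsequence has length 4 (e.g. 4, 5, 7, 10).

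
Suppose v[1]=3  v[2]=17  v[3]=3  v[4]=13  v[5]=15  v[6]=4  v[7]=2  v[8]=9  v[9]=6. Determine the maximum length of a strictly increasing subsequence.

3

Let dp[i] be the length of the longest such subsequence ending at index i:
i:      1  2  3  4  5  6  7  8  9
v[i]:   3 17  3 13 15  4  2  9  6
dp:     1  2  1  2  3  2  1  3  3
Maximum dp value is 3.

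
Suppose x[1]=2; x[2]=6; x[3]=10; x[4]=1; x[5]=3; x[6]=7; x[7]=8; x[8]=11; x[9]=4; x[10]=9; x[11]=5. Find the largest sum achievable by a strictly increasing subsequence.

Let S[i] be the best sum of a strictly increasing subsequence ending at i:
i:      1  2  3  4  5  6  7  8  9 10 11
x[i]:   2  6 10  1  3  7  8 11  4  9  5
S:      2  8 18  1  5 15 23 34  9 32 14
Maximum is 34 (e.g. 2 + 6 + 7 + 8 + 11).

34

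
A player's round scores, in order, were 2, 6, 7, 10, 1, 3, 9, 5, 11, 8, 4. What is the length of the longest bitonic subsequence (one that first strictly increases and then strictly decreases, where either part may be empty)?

7

inc[i] = longest strictly increasing subsequence ending at i; dec[i] = longest strictly decreasing subsequence starting at i:
i:      1  2  3  4  5  6  7  8  9 10 11
a[i]:   2  6  7 10  1  3  9  5 11  8  4
inc:    1  2  3  4  1  2  4  3  5  4  3
dec:    2  3  3  4  1  1  3  2  3  2  1
Best peak at i=4 (value 10): inc=4, dec=4, length 4+4−1 = 7.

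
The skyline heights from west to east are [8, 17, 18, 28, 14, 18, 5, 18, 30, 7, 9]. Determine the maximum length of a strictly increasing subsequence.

5

Track the smallest tail for each achievable length (strict):
8 → extends → [8]
17 → extends → [8, 17]
18 → extends → [8, 17, 18]
28 → extends → [8, 17, 18, 28]
14 → replaces 17 → [8, 14, 18, 28]
18 → already a tail → [8, 14, 18, 28]
5 → replaces 8 → [5, 14, 18, 28]
18 → already a tail → [5, 14, 18, 28]
30 → extends → [5, 14, 18, 28, 30]
7 → replaces 14 → [5, 7, 18, 28, 30]
9 → replaces 18 → [5, 7, 9, 28, 30]
Five tails, so the longest strictly increasing subsequence has length 5 (e.g. 8, 17, 18, 28, 30).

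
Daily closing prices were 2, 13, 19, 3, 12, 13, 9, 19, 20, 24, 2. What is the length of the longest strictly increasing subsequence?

7

Track the smallest tail for each achievable length (strict):
2 → extends → [2]
13 → extends → [2, 13]
19 → extends → [2, 13, 19]
3 → replaces 13 → [2, 3, 19]
12 → replaces 19 → [2, 3, 12]
13 → extends → [2, 3, 12, 13]
9 → replaces 12 → [2, 3, 9, 13]
19 → extends → [2, 3, 9, 13, 19]
20 → extends → [2, 3, 9, 13, 19, 20]
24 → extends → [2, 3, 9, 13, 19, 20, 24]
2 → already a tail → [2, 3, 9, 13, 19, 20, 24]
Seven tails, so the longest strictly increasing subsequence has length 7 (e.g. 2, 3, 12, 13, 19, 20, 24).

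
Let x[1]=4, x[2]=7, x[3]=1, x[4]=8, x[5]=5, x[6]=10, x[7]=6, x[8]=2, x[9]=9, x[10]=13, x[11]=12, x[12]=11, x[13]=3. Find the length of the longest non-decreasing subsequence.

5

Let dp[i] be the length of the longest such subsequence ending at index i:
i:      1  2  3  4  5  6  7  8  9 10 11 12 13
x[i]:   4  7  1  8  5 10  6  2  9 13 12 11  3
dp:     1  2  1  3  2  4  3  2  4  5  5  5  3
Maximum dp value is 5.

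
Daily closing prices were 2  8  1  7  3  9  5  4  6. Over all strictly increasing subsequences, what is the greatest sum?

Let S[i] be the best sum of a strictly increasing subsequence ending at i:
i:      1  2  3  4  5  6  7  8  9
a[i]:   2  8  1  7  3  9  5  4  6
S:      2 10  1  9  5 19 10  9 16
Maximum is 19 (e.g. 2 + 8 + 9).

19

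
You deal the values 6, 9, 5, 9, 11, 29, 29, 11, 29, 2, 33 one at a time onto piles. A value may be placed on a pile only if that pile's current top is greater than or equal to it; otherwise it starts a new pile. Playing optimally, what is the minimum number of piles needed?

5

Place each on the leftmost legal pile:
6 → new pile 1 (tops now [6])
9 → new pile 2 (tops now [6, 9])
5 → pile 1 (tops now [5, 9])
9 → pile 2 (tops now [5, 9])
11 → new pile 3 (tops now [5, 9, 11])
29 → new pile 4 (tops now [5, 9, 11, 29])
29 → pile 4 (tops now [5, 9, 11, 29])
11 → pile 3 (tops now [5, 9, 11, 29])
29 → pile 4 (tops now [5, 9, 11, 29])
2 → pile 1 (tops now [2, 9, 11, 29])
33 → new pile 5 (tops now [2, 9, 11, 29, 33])
Five piles.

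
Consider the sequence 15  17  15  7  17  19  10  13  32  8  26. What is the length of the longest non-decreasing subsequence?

Track the smallest tail for each achievable length (allowing ties):
15 → extends → [15]
17 → extends → [15, 17]
15 → replaces 17 → [15, 15]
7 → replaces 15 → [7, 15]
17 → extends → [7, 15, 17]
19 → extends → [7, 15, 17, 19]
10 → replaces 15 → [7, 10, 17, 19]
13 → replaces 17 → [7, 10, 13, 19]
32 → extends → [7, 10, 13, 19, 32]
8 → replaces 10 → [7, 8, 13, 19, 32]
26 → replaces 32 → [7, 8, 13, 19, 26]
Five tails, so the longest non-decreasing subsequence has length 5 (e.g. 15, 17, 17, 19, 32).

5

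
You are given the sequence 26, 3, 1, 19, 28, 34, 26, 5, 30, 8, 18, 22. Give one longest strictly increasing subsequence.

3, 5, 8, 18, 22

Patience tails give the LIS length; then backtrack through the dp parents:
26 → extends → [26]
3 → replaces 26 → [3]
1 → replaces 3 → [1]
19 → extends → [1, 19]
28 → extends → [1, 19, 28]
34 → extends → [1, 19, 28, 34]
26 → replaces 28 → [1, 19, 26, 34]
5 → replaces 19 → [1, 5, 26, 34]
30 → replaces 34 → [1, 5, 26, 30]
8 → replaces 26 → [1, 5, 8, 30]
18 → replaces 30 → [1, 5, 8, 18]
22 → extends → [1, 5, 8, 18, 22]
Length 5; one witness is 3, 5, 8, 18, 22.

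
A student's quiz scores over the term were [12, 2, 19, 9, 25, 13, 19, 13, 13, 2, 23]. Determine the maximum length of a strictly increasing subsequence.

5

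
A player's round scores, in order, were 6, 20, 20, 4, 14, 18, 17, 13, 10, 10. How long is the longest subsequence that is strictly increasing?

Track the smallest tail for each achievable length (strict):
6 → extends → [6]
20 → extends → [6, 20]
20 → already a tail → [6, 20]
4 → replaces 6 → [4, 20]
14 → replaces 20 → [4, 14]
18 → extends → [4, 14, 18]
17 → replaces 18 → [4, 14, 17]
13 → replaces 14 → [4, 13, 17]
10 → replaces 13 → [4, 10, 17]
10 → already a tail → [4, 10, 17]
Three tails, so the longest strictly increasing subsequence has length 3 (e.g. 6, 14, 18).

3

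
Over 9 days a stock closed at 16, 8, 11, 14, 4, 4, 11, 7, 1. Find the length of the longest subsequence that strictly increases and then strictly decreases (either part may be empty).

6

inc[i] = longest strictly increasing subsequence ending at i; dec[i] = longest strictly decreasing subsequence starting at i:
i:      1  2  3  4  5  6  7  8  9
a[i]:  16  8 11 14  4  4 11  7  1
inc:    1  1  2  3  1  1  2  2  1
dec:    5  3  3  4  2  2  3  2  1
Best peak at i=4 (value 14): inc=3, dec=4, length 3+4−1 = 6.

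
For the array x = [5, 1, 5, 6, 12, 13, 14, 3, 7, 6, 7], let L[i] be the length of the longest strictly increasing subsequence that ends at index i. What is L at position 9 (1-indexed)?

dp[i] = 1 + max{dp[j] : j<i, x[j]<x[i]} (or 1 if no such j):
i:      1  2  3  4  5  6  7  8  9 10 11
x[i]:   5  1  5  6 12 13 14  3  7  6  7
dp:     1  1  2  3  4  5  6  2  4  3  4
At index 9 the value is 4.

4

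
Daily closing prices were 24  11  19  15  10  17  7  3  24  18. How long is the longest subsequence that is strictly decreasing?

6

Negate each value so 'decreasing' becomes 'increasing', then run patience tails on the negated sequence:
-24 → extends → [-24]
-11 → extends → [-24, -11]
-19 → replaces -11 → [-24, -19]
-15 → extends → [-24, -19, -15]
-10 → extends → [-24, -19, -15, -10]
-17 → replaces -15 → [-24, -19, -17, -10]
-7 → extends → [-24, -19, -17, -10, -7]
-3 → extends → [-24, -19, -17, -10, -7, -3]
-24 → already a tail → [-24, -19, -17, -10, -7, -3]
-18 → replaces -17 → [-24, -19, -18, -10, -7, -3]
Six tails, so the longest strictly decreasing subsequence of the original has length 6.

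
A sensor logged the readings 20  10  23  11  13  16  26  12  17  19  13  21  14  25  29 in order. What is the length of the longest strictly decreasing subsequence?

Let dp[i] be the longest strictly decreasing subsequence ending at i:
i:      1  2  3  4  5  6  7  8  9 10 11 12 13 14 15
a[i]:  20 10 23 11 13 16 26 12 17 19 13 21 14 25 29
dp:     1  2  1  2  2  2  1  3  2  2  3  2  3  2  1
Maximum is 3.

3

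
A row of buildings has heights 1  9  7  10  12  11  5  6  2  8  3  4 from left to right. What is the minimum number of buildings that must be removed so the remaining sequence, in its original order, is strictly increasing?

Fewest deletions = n − (longest strictly increasing subsequence).
Patience tails:
1 → extends → [1]
9 → extends → [1, 9]
7 → replaces 9 → [1, 7]
10 → extends → [1, 7, 10]
12 → extends → [1, 7, 10, 12]
11 → replaces 12 → [1, 7, 10, 11]
5 → replaces 7 → [1, 5, 10, 11]
6 → replaces 10 → [1, 5, 6, 11]
2 → replaces 5 → [1, 2, 6, 11]
8 → replaces 11 → [1, 2, 6, 8]
3 → replaces 6 → [1, 2, 3, 8]
4 → replaces 8 → [1, 2, 3, 4]
Longest strictly increasing subsequence has length 4, so deletions = 12 − 4 = 8.

8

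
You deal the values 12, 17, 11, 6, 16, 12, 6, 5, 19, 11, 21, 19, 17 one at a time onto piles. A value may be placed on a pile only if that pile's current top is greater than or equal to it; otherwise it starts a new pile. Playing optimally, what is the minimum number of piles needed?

4

Place each on the leftmost legal pile:
12 → new pile 1 (tops now [12])
17 → new pile 2 (tops now [12, 17])
11 → pile 1 (tops now [11, 17])
6 → pile 1 (tops now [6, 17])
16 → pile 2 (tops now [6, 16])
12 → pile 2 (tops now [6, 12])
6 → pile 1 (tops now [6, 12])
5 → pile 1 (tops now [5, 12])
19 → new pile 3 (tops now [5, 12, 19])
11 → pile 2 (tops now [5, 11, 19])
21 → new pile 4 (tops now [5, 11, 19, 21])
19 → pile 3 (tops now [5, 11, 19, 21])
17 → pile 3 (tops now [5, 11, 17, 21])
Four piles.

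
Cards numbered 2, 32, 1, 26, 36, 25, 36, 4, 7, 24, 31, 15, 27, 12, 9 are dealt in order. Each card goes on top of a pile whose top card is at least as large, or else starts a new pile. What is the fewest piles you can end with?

Place each on the leftmost legal pile:
2 → new pile 1 (tops now [2])
32 → new pile 2 (tops now [2, 32])
1 → pile 1 (tops now [1, 32])
26 → pile 2 (tops now [1, 26])
36 → new pile 3 (tops now [1, 26, 36])
25 → pile 2 (tops now [1, 25, 36])
36 → pile 3 (tops now [1, 25, 36])
4 → pile 2 (tops now [1, 4, 36])
7 → pile 3 (tops now [1, 4, 7])
24 → new pile 4 (tops now [1, 4, 7, 24])
31 → new pile 5 (tops now [1, 4, 7, 24, 31])
15 → pile 4 (tops now [1, 4, 7, 15, 31])
27 → pile 5 (tops now [1, 4, 7, 15, 27])
12 → pile 4 (tops now [1, 4, 7, 12, 27])
9 → pile 4 (tops now [1, 4, 7, 9, 27])
Five piles.

5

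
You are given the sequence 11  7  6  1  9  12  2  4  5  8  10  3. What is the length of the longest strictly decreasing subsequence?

Negate each value so 'decreasing' becomes 'increasing', then run patience tails on the negated sequence:
-11 → extends → [-11]
-7 → extends → [-11, -7]
-6 → extends → [-11, -7, -6]
-1 → extends → [-11, -7, -6, -1]
-9 → replaces -7 → [-11, -9, -6, -1]
-12 → replaces -11 → [-12, -9, -6, -1]
-2 → replaces -1 → [-12, -9, -6, -2]
-4 → replaces -2 → [-12, -9, -6, -4]
-5 → replaces -4 → [-12, -9, -6, -5]
-8 → replaces -6 → [-12, -9, -8, -5]
-10 → replaces -9 → [-12, -10, -8, -5]
-3 → extends → [-12, -10, -8, -5, -3]
Five tails, so the longest strictly decreasing subsequence of the original has length 5.

5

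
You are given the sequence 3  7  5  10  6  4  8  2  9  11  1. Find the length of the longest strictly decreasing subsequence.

Let dp[i] be the longest strictly decreasing subsequence ending at i:
i:      1  2  3  4  5  6  7  8  9 10 11
a[i]:   3  7  5 10  6  4  8  2  9 11  1
dp:     1  1  2  1  2  3  2  4  2  1  5
Maximum is 5.

5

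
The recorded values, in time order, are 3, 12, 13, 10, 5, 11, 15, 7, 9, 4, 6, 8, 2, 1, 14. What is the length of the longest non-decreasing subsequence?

5

Let dp[i] be the length of the longest such subsequence ending at index i:
i:      1  2  3  4  5  6  7  8  9 10 11 12 13 14 15
a[i]:   3 12 13 10  5 11 15  7  9  4  6  8  2  1 14
dp:     1  2  3  2  2  3  4  3  4  2  3  4  1  1  5
Maximum dp value is 5.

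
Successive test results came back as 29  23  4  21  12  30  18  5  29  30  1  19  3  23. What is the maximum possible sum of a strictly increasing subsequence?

Let S[i] be the best sum of a strictly increasing subsequence ending at i:
i:      1  2  3  4  5  6  7  8  9 10 11 12 13 14
a[i]:  29 23  4 21 12 30 18  5 29 30  1 19  3 23
S:     29 23  4 25 16 59 34  9 63 93  1 53  4 76
Maximum is 93 (e.g. 4 + 12 + 18 + 29 + 30).

93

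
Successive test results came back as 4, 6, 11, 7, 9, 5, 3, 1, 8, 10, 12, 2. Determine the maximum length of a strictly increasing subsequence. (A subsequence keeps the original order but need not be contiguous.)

6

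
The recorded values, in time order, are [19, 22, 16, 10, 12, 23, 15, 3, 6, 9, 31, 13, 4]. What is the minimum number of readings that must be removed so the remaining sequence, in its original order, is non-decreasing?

9

Fewest deletions = n − (longest non-decreasing subsequence).
i:      1  2  3  4  5  6  7  8  9 10 11 12 13
a[i]:  19 22 16 10 12 23 15  3  6  9 31 13  4
dp:     1  2  1  1  2  3  3  1  2  3  4  4  2
max dp = 4, so deletions = 13 − 4 = 9.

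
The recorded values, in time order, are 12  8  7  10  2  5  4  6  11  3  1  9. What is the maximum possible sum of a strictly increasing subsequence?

Let S[i] be the best sum of a strictly increasing subsequence ending at i:
i:      1  2  3  4  5  6  7  8  9 10 11 12
a[i]:  12  8  7 10  2  5  4  6 11  3  1  9
S:     12  8  7 18  2  7  6 13 29  5  1 22
Maximum is 29 (e.g. 8 + 10 + 11).

29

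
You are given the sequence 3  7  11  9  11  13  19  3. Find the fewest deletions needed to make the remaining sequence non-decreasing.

2

Fewest deletions = n − (longest non-decreasing subsequence).
i:      1  2  3  4  5  6  7  8
a[i]:   3  7 11  9 11 13 19  3
dp:     1  2  3  3  4  5  6  2
max dp = 6, so deletions = 8 − 6 = 2.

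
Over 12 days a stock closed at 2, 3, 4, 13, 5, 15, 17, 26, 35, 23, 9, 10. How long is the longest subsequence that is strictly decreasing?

3

Negate each value so 'decreasing' becomes 'increasing', then run patience tails on the negated sequence:
-2 → extends → [-2]
-3 → replaces -2 → [-3]
-4 → replaces -3 → [-4]
-13 → replaces -4 → [-13]
-5 → extends → [-13, -5]
-15 → replaces -13 → [-15, -5]
-17 → replaces -15 → [-17, -5]
-26 → replaces -17 → [-26, -5]
-35 → replaces -26 → [-35, -5]
-23 → replaces -5 → [-35, -23]
-9 → extends → [-35, -23, -9]
-10 → replaces -9 → [-35, -23, -10]
Three tails, so the longest strictly decreasing subsequence of the original has length 3.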